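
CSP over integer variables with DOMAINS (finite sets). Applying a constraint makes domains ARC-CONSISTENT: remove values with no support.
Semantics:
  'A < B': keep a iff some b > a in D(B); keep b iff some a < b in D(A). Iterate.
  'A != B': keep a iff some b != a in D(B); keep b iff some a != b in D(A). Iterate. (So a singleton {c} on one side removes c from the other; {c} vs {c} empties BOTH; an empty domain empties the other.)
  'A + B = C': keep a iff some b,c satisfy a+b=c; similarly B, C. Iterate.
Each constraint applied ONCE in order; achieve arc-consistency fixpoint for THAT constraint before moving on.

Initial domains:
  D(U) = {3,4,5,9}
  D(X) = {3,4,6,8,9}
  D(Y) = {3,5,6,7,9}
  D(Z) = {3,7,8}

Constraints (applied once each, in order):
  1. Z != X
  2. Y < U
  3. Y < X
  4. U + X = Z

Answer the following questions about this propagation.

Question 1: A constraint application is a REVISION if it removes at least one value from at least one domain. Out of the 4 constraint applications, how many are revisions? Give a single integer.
Answer: 3

Derivation:
Constraint 1 (Z != X) on D(Z)={3,7,8} D(X)={3,4,6,8,9}: no change => not a revision
Constraint 2 (Y < U) on D(Y)={3,5,6,7,9} D(U)={3,4,5,9}: Y {3,5,6,7,9}->{3,5,6,7}; U {3,4,5,9}->{4,5,9} => REVISION
Constraint 3 (Y < X) on D(Y)={3,5,6,7} D(X)={3,4,6,8,9}: X {3,4,6,8,9}->{4,6,8,9} => REVISION
Constraint 4 (U + X = Z) on D(U)={4,5,9} D(X)={4,6,8,9} D(Z)={3,7,8}: U {4,5,9}->{4}; X {4,6,8,9}->{4}; Z {3,7,8}->{8} => REVISION
Total revisions = 3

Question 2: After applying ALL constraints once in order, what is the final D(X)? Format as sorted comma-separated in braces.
Answer: {4}

Derivation:
Constraint 1 (Z != X) on D(Z)={3,7,8} D(X)={3,4,6,8,9}: no change
Constraint 2 (Y < U) on D(Y)={3,5,6,7,9} D(U)={3,4,5,9}: Y {3,5,6,7,9}->{3,5,6,7}; U {3,4,5,9}->{4,5,9}
Constraint 3 (Y < X) on D(Y)={3,5,6,7} D(X)={3,4,6,8,9}: X {3,4,6,8,9}->{4,6,8,9}
Constraint 4 (U + X = Z) on D(U)={4,5,9} D(X)={4,6,8,9} D(Z)={3,7,8}: U {4,5,9}->{4}; X {4,6,8,9}->{4}; Z {3,7,8}->{8}
So after all 4 constraints: D(X) = {4}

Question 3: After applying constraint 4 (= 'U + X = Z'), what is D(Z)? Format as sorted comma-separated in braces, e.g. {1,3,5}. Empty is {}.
Constraint 1 (Z != X) on D(Z)={3,7,8} D(X)={3,4,6,8,9}: no change
Constraint 2 (Y < U) on D(Y)={3,5,6,7,9} D(U)={3,4,5,9}: Y {3,5,6,7,9}->{3,5,6,7}; U {3,4,5,9}->{4,5,9}
Constraint 3 (Y < X) on D(Y)={3,5,6,7} D(X)={3,4,6,8,9}: X {3,4,6,8,9}->{4,6,8,9}
Constraint 4 (U + X = Z) on D(U)={4,5,9} D(X)={4,6,8,9} D(Z)={3,7,8}: U {4,5,9}->{4}; X {4,6,8,9}->{4}; Z {3,7,8}->{8}
So after constraint 4: D(Z) = {8}

Answer: {8}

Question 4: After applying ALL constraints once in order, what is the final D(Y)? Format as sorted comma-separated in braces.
Answer: {3,5,6,7}

Derivation:
Constraint 1 (Z != X) on D(Z)={3,7,8} D(X)={3,4,6,8,9}: no change
Constraint 2 (Y < U) on D(Y)={3,5,6,7,9} D(U)={3,4,5,9}: Y {3,5,6,7,9}->{3,5,6,7}; U {3,4,5,9}->{4,5,9}
Constraint 3 (Y < X) on D(Y)={3,5,6,7} D(X)={3,4,6,8,9}: X {3,4,6,8,9}->{4,6,8,9}
Constraint 4 (U + X = Z) on D(U)={4,5,9} D(X)={4,6,8,9} D(Z)={3,7,8}: U {4,5,9}->{4}; X {4,6,8,9}->{4}; Z {3,7,8}->{8}
So after all 4 constraints: D(Y) = {3,5,6,7}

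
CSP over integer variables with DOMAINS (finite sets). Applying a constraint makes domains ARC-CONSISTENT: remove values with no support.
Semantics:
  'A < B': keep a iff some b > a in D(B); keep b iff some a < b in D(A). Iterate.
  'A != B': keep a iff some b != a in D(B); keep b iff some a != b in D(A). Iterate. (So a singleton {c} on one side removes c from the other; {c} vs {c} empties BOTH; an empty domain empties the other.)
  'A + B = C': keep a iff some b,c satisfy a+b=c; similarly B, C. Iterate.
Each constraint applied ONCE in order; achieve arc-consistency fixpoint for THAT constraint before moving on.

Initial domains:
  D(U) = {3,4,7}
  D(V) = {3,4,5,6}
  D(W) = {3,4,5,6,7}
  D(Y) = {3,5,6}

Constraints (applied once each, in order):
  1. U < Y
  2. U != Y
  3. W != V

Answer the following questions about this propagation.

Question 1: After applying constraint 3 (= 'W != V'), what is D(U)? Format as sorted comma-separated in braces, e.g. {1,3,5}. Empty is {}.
Answer: {3,4}

Derivation:
Constraint 1 (U < Y) on D(U)={3,4,7} D(Y)={3,5,6}: U {3,4,7}->{3,4}; Y {3,5,6}->{5,6}
Constraint 2 (U != Y) on D(U)={3,4} D(Y)={5,6}: no change
Constraint 3 (W != V) on D(W)={3,4,5,6,7} D(V)={3,4,5,6}: no change
So after constraint 3: D(U) = {3,4}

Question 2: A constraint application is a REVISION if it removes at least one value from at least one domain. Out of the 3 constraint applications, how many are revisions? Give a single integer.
Constraint 1 (U < Y) on D(U)={3,4,7} D(Y)={3,5,6}: U {3,4,7}->{3,4}; Y {3,5,6}->{5,6} => REVISION
Constraint 2 (U != Y) on D(U)={3,4} D(Y)={5,6}: no change => not a revision
Constraint 3 (W != V) on D(W)={3,4,5,6,7} D(V)={3,4,5,6}: no change => not a revision
Total revisions = 1

Answer: 1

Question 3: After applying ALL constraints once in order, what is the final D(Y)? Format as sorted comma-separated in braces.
Constraint 1 (U < Y) on D(U)={3,4,7} D(Y)={3,5,6}: U {3,4,7}->{3,4}; Y {3,5,6}->{5,6}
Constraint 2 (U != Y) on D(U)={3,4} D(Y)={5,6}: no change
Constraint 3 (W != V) on D(W)={3,4,5,6,7} D(V)={3,4,5,6}: no change
So after all 3 constraints: D(Y) = {5,6}

Answer: {5,6}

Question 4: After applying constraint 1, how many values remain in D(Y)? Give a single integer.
Constraint 1 (U < Y) on D(U)={3,4,7} D(Y)={3,5,6}: U {3,4,7}->{3,4}; Y {3,5,6}->{5,6}
So after constraint 1: D(Y)={5,6}, size = 2

Answer: 2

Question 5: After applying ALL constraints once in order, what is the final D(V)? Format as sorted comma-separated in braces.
Constraint 1 (U < Y) on D(U)={3,4,7} D(Y)={3,5,6}: U {3,4,7}->{3,4}; Y {3,5,6}->{5,6}
Constraint 2 (U != Y) on D(U)={3,4} D(Y)={5,6}: no change
Constraint 3 (W != V) on D(W)={3,4,5,6,7} D(V)={3,4,5,6}: no change
So after all 3 constraints: D(V) = {3,4,5,6}

Answer: {3,4,5,6}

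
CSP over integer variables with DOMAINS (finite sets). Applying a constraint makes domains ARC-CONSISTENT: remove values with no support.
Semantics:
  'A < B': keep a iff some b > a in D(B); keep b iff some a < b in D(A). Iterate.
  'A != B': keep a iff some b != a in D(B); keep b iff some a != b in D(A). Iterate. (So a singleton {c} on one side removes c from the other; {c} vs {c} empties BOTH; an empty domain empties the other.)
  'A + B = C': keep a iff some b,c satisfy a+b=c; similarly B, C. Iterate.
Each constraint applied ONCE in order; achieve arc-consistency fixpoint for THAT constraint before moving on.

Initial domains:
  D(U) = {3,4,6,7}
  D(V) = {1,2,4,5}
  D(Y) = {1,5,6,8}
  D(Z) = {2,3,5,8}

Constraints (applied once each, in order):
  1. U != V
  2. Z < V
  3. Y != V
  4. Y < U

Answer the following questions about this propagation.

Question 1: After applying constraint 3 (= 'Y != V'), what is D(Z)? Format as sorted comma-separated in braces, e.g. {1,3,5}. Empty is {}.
Constraint 1 (U != V) on D(U)={3,4,6,7} D(V)={1,2,4,5}: no change
Constraint 2 (Z < V) on D(Z)={2,3,5,8} D(V)={1,2,4,5}: Z {2,3,5,8}->{2,3}; V {1,2,4,5}->{4,5}
Constraint 3 (Y != V) on D(Y)={1,5,6,8} D(V)={4,5}: no change
So after constraint 3: D(Z) = {2,3}

Answer: {2,3}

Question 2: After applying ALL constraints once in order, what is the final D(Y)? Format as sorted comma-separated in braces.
Answer: {1,5,6}

Derivation:
Constraint 1 (U != V) on D(U)={3,4,6,7} D(V)={1,2,4,5}: no change
Constraint 2 (Z < V) on D(Z)={2,3,5,8} D(V)={1,2,4,5}: Z {2,3,5,8}->{2,3}; V {1,2,4,5}->{4,5}
Constraint 3 (Y != V) on D(Y)={1,5,6,8} D(V)={4,5}: no change
Constraint 4 (Y < U) on D(Y)={1,5,6,8} D(U)={3,4,6,7}: Y {1,5,6,8}->{1,5,6}
So after all 4 constraints: D(Y) = {1,5,6}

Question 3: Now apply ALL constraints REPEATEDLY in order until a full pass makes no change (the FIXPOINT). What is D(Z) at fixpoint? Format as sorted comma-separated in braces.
Answer: {2,3}

Derivation:
pass 0 (initial): D(Z)={2,3,5,8}
pass 1: V {1,2,4,5}->{4,5}; Y {1,5,6,8}->{1,5,6}; Z {2,3,5,8}->{2,3}
pass 2: no change
Fixpoint after 2 passes: D(Z) = {2,3}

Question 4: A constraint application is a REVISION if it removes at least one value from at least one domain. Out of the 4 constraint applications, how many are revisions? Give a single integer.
Constraint 1 (U != V) on D(U)={3,4,6,7} D(V)={1,2,4,5}: no change => not a revision
Constraint 2 (Z < V) on D(Z)={2,3,5,8} D(V)={1,2,4,5}: Z {2,3,5,8}->{2,3}; V {1,2,4,5}->{4,5} => REVISION
Constraint 3 (Y != V) on D(Y)={1,5,6,8} D(V)={4,5}: no change => not a revision
Constraint 4 (Y < U) on D(Y)={1,5,6,8} D(U)={3,4,6,7}: Y {1,5,6,8}->{1,5,6} => REVISION
Total revisions = 2

Answer: 2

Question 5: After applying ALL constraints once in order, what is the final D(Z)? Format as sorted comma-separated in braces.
Answer: {2,3}

Derivation:
Constraint 1 (U != V) on D(U)={3,4,6,7} D(V)={1,2,4,5}: no change
Constraint 2 (Z < V) on D(Z)={2,3,5,8} D(V)={1,2,4,5}: Z {2,3,5,8}->{2,3}; V {1,2,4,5}->{4,5}
Constraint 3 (Y != V) on D(Y)={1,5,6,8} D(V)={4,5}: no change
Constraint 4 (Y < U) on D(Y)={1,5,6,8} D(U)={3,4,6,7}: Y {1,5,6,8}->{1,5,6}
So after all 4 constraints: D(Z) = {2,3}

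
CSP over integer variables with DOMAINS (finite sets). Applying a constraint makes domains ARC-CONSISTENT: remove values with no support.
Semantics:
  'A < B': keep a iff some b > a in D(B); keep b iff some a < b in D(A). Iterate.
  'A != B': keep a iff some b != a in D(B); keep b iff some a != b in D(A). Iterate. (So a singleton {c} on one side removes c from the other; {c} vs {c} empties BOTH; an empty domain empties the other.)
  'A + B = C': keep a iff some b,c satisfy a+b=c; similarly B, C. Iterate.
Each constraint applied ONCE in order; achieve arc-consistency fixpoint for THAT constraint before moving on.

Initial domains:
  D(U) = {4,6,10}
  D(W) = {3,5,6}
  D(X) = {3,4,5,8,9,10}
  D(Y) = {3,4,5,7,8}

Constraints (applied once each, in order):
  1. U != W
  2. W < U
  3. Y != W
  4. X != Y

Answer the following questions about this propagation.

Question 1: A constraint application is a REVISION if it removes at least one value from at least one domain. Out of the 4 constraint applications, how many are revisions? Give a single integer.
Answer: 0

Derivation:
Constraint 1 (U != W) on D(U)={4,6,10} D(W)={3,5,6}: no change => not a revision
Constraint 2 (W < U) on D(W)={3,5,6} D(U)={4,6,10}: no change => not a revision
Constraint 3 (Y != W) on D(Y)={3,4,5,7,8} D(W)={3,5,6}: no change => not a revision
Constraint 4 (X != Y) on D(X)={3,4,5,8,9,10} D(Y)={3,4,5,7,8}: no change => not a revision
Total revisions = 0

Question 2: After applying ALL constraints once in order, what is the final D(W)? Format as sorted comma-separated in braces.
Constraint 1 (U != W) on D(U)={4,6,10} D(W)={3,5,6}: no change
Constraint 2 (W < U) on D(W)={3,5,6} D(U)={4,6,10}: no change
Constraint 3 (Y != W) on D(Y)={3,4,5,7,8} D(W)={3,5,6}: no change
Constraint 4 (X != Y) on D(X)={3,4,5,8,9,10} D(Y)={3,4,5,7,8}: no change
So after all 4 constraints: D(W) = {3,5,6}

Answer: {3,5,6}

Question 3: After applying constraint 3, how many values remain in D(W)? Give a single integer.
Constraint 1 (U != W) on D(U)={4,6,10} D(W)={3,5,6}: no change
Constraint 2 (W < U) on D(W)={3,5,6} D(U)={4,6,10}: no change
Constraint 3 (Y != W) on D(Y)={3,4,5,7,8} D(W)={3,5,6}: no change
So after constraint 3: D(W)={3,5,6}, size = 3

Answer: 3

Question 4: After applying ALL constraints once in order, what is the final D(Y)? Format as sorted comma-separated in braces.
Answer: {3,4,5,7,8}

Derivation:
Constraint 1 (U != W) on D(U)={4,6,10} D(W)={3,5,6}: no change
Constraint 2 (W < U) on D(W)={3,5,6} D(U)={4,6,10}: no change
Constraint 3 (Y != W) on D(Y)={3,4,5,7,8} D(W)={3,5,6}: no change
Constraint 4 (X != Y) on D(X)={3,4,5,8,9,10} D(Y)={3,4,5,7,8}: no change
So after all 4 constraints: D(Y) = {3,4,5,7,8}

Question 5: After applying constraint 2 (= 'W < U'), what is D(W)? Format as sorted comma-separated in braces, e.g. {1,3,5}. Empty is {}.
Answer: {3,5,6}

Derivation:
Constraint 1 (U != W) on D(U)={4,6,10} D(W)={3,5,6}: no change
Constraint 2 (W < U) on D(W)={3,5,6} D(U)={4,6,10}: no change
So after constraint 2: D(W) = {3,5,6}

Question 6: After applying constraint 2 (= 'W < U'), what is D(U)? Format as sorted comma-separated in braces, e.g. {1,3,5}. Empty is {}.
Constraint 1 (U != W) on D(U)={4,6,10} D(W)={3,5,6}: no change
Constraint 2 (W < U) on D(W)={3,5,6} D(U)={4,6,10}: no change
So after constraint 2: D(U) = {4,6,10}

Answer: {4,6,10}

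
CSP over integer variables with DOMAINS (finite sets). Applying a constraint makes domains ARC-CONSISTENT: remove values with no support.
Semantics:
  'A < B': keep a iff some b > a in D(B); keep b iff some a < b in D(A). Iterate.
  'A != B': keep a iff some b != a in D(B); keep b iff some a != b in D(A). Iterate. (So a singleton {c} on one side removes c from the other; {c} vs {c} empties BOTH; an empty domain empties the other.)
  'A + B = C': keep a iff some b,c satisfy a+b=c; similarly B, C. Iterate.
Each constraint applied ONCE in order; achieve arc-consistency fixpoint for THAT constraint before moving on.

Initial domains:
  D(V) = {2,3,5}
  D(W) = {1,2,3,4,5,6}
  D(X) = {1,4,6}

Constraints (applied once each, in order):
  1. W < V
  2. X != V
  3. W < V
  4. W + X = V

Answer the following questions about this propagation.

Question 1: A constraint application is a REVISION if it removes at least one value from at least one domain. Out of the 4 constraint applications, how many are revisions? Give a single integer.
Constraint 1 (W < V) on D(W)={1,2,3,4,5,6} D(V)={2,3,5}: W {1,2,3,4,5,6}->{1,2,3,4} => REVISION
Constraint 2 (X != V) on D(X)={1,4,6} D(V)={2,3,5}: no change => not a revision
Constraint 3 (W < V) on D(W)={1,2,3,4} D(V)={2,3,5}: no change => not a revision
Constraint 4 (W + X = V) on D(W)={1,2,3,4} D(X)={1,4,6} D(V)={2,3,5}: W {1,2,3,4}->{1,2,4}; X {1,4,6}->{1,4} => REVISION
Total revisions = 2

Answer: 2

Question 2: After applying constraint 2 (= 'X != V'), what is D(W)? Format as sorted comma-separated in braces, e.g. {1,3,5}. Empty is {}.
Constraint 1 (W < V) on D(W)={1,2,3,4,5,6} D(V)={2,3,5}: W {1,2,3,4,5,6}->{1,2,3,4}
Constraint 2 (X != V) on D(X)={1,4,6} D(V)={2,3,5}: no change
So after constraint 2: D(W) = {1,2,3,4}

Answer: {1,2,3,4}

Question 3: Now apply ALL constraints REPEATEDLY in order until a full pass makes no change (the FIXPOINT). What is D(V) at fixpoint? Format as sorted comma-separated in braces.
Answer: {2,3,5}

Derivation:
pass 0 (initial): D(V)={2,3,5}
pass 1: W {1,2,3,4,5,6}->{1,2,4}; X {1,4,6}->{1,4}
pass 2: no change
Fixpoint after 2 passes: D(V) = {2,3,5}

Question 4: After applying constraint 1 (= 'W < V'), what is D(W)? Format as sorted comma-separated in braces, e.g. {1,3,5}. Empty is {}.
Constraint 1 (W < V) on D(W)={1,2,3,4,5,6} D(V)={2,3,5}: W {1,2,3,4,5,6}->{1,2,3,4}
So after constraint 1: D(W) = {1,2,3,4}

Answer: {1,2,3,4}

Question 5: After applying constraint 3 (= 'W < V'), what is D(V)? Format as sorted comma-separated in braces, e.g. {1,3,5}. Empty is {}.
Constraint 1 (W < V) on D(W)={1,2,3,4,5,6} D(V)={2,3,5}: W {1,2,3,4,5,6}->{1,2,3,4}
Constraint 2 (X != V) on D(X)={1,4,6} D(V)={2,3,5}: no change
Constraint 3 (W < V) on D(W)={1,2,3,4} D(V)={2,3,5}: no change
So after constraint 3: D(V) = {2,3,5}

Answer: {2,3,5}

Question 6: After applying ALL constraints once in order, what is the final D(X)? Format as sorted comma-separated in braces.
Answer: {1,4}

Derivation:
Constraint 1 (W < V) on D(W)={1,2,3,4,5,6} D(V)={2,3,5}: W {1,2,3,4,5,6}->{1,2,3,4}
Constraint 2 (X != V) on D(X)={1,4,6} D(V)={2,3,5}: no change
Constraint 3 (W < V) on D(W)={1,2,3,4} D(V)={2,3,5}: no change
Constraint 4 (W + X = V) on D(W)={1,2,3,4} D(X)={1,4,6} D(V)={2,3,5}: W {1,2,3,4}->{1,2,4}; X {1,4,6}->{1,4}
So after all 4 constraints: D(X) = {1,4}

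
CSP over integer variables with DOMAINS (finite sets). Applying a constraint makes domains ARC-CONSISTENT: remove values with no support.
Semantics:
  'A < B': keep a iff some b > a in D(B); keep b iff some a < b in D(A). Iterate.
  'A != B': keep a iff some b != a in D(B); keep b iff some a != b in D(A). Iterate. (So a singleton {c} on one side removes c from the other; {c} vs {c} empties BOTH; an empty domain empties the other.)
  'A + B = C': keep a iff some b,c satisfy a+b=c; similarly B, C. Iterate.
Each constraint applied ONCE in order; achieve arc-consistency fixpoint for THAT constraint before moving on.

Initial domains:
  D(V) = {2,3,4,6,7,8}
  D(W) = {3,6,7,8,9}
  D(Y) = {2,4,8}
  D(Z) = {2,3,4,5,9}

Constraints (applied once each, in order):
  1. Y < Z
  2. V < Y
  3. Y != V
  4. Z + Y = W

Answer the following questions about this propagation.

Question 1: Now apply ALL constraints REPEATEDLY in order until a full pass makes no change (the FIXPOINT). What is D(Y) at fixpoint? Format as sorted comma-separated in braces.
Answer: {4}

Derivation:
pass 0 (initial): D(Y)={2,4,8}
pass 1: V {2,3,4,6,7,8}->{2,3,4,6,7}; W {3,6,7,8,9}->{7,8,9}; Y {2,4,8}->{4}; Z {2,3,4,5,9}->{3,4,5}
pass 2: V {2,3,4,6,7}->{2,3}; W {7,8,9}->{9}; Z {3,4,5}->{5}
pass 3: no change
Fixpoint after 3 passes: D(Y) = {4}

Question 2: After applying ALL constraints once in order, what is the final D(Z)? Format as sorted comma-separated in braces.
Answer: {3,4,5}

Derivation:
Constraint 1 (Y < Z) on D(Y)={2,4,8} D(Z)={2,3,4,5,9}: Z {2,3,4,5,9}->{3,4,5,9}
Constraint 2 (V < Y) on D(V)={2,3,4,6,7,8} D(Y)={2,4,8}: V {2,3,4,6,7,8}->{2,3,4,6,7}; Y {2,4,8}->{4,8}
Constraint 3 (Y != V) on D(Y)={4,8} D(V)={2,3,4,6,7}: no change
Constraint 4 (Z + Y = W) on D(Z)={3,4,5,9} D(Y)={4,8} D(W)={3,6,7,8,9}: Z {3,4,5,9}->{3,4,5}; Y {4,8}->{4}; W {3,6,7,8,9}->{7,8,9}
So after all 4 constraints: D(Z) = {3,4,5}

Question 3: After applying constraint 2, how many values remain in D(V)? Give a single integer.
Constraint 1 (Y < Z) on D(Y)={2,4,8} D(Z)={2,3,4,5,9}: Z {2,3,4,5,9}->{3,4,5,9}
Constraint 2 (V < Y) on D(V)={2,3,4,6,7,8} D(Y)={2,4,8}: V {2,3,4,6,7,8}->{2,3,4,6,7}; Y {2,4,8}->{4,8}
So after constraint 2: D(V)={2,3,4,6,7}, size = 5

Answer: 5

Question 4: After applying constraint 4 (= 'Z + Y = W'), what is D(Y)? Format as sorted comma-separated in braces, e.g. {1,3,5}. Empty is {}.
Answer: {4}

Derivation:
Constraint 1 (Y < Z) on D(Y)={2,4,8} D(Z)={2,3,4,5,9}: Z {2,3,4,5,9}->{3,4,5,9}
Constraint 2 (V < Y) on D(V)={2,3,4,6,7,8} D(Y)={2,4,8}: V {2,3,4,6,7,8}->{2,3,4,6,7}; Y {2,4,8}->{4,8}
Constraint 3 (Y != V) on D(Y)={4,8} D(V)={2,3,4,6,7}: no change
Constraint 4 (Z + Y = W) on D(Z)={3,4,5,9} D(Y)={4,8} D(W)={3,6,7,8,9}: Z {3,4,5,9}->{3,4,5}; Y {4,8}->{4}; W {3,6,7,8,9}->{7,8,9}
So after constraint 4: D(Y) = {4}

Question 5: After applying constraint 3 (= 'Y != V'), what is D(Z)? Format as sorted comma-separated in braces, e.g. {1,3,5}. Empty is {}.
Constraint 1 (Y < Z) on D(Y)={2,4,8} D(Z)={2,3,4,5,9}: Z {2,3,4,5,9}->{3,4,5,9}
Constraint 2 (V < Y) on D(V)={2,3,4,6,7,8} D(Y)={2,4,8}: V {2,3,4,6,7,8}->{2,3,4,6,7}; Y {2,4,8}->{4,8}
Constraint 3 (Y != V) on D(Y)={4,8} D(V)={2,3,4,6,7}: no change
So after constraint 3: D(Z) = {3,4,5,9}

Answer: {3,4,5,9}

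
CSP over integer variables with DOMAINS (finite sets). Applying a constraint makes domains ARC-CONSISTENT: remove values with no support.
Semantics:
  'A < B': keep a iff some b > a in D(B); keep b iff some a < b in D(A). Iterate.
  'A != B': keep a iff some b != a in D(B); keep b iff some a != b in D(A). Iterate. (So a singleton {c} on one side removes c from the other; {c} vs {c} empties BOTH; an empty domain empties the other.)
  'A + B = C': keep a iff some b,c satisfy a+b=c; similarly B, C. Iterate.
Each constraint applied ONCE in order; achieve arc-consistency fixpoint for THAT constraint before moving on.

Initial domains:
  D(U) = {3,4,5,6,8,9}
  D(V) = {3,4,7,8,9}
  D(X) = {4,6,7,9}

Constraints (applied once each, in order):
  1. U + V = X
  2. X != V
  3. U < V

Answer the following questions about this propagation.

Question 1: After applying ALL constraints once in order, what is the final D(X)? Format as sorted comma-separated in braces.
Constraint 1 (U + V = X) on D(U)={3,4,5,6,8,9} D(V)={3,4,7,8,9} D(X)={4,6,7,9}: U {3,4,5,6,8,9}->{3,4,5,6}; V {3,4,7,8,9}->{3,4}; X {4,6,7,9}->{6,7,9}
Constraint 2 (X != V) on D(X)={6,7,9} D(V)={3,4}: no change
Constraint 3 (U < V) on D(U)={3,4,5,6} D(V)={3,4}: U {3,4,5,6}->{3}; V {3,4}->{4}
So after all 3 constraints: D(X) = {6,7,9}

Answer: {6,7,9}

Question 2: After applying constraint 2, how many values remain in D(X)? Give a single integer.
Answer: 3

Derivation:
Constraint 1 (U + V = X) on D(U)={3,4,5,6,8,9} D(V)={3,4,7,8,9} D(X)={4,6,7,9}: U {3,4,5,6,8,9}->{3,4,5,6}; V {3,4,7,8,9}->{3,4}; X {4,6,7,9}->{6,7,9}
Constraint 2 (X != V) on D(X)={6,7,9} D(V)={3,4}: no change
So after constraint 2: D(X)={6,7,9}, size = 3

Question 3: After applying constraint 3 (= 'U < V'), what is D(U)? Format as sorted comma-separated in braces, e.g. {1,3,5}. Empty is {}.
Constraint 1 (U + V = X) on D(U)={3,4,5,6,8,9} D(V)={3,4,7,8,9} D(X)={4,6,7,9}: U {3,4,5,6,8,9}->{3,4,5,6}; V {3,4,7,8,9}->{3,4}; X {4,6,7,9}->{6,7,9}
Constraint 2 (X != V) on D(X)={6,7,9} D(V)={3,4}: no change
Constraint 3 (U < V) on D(U)={3,4,5,6} D(V)={3,4}: U {3,4,5,6}->{3}; V {3,4}->{4}
So after constraint 3: D(U) = {3}

Answer: {3}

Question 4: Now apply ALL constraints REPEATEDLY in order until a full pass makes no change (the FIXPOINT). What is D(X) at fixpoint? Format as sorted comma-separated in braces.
pass 0 (initial): D(X)={4,6,7,9}
pass 1: U {3,4,5,6,8,9}->{3}; V {3,4,7,8,9}->{4}; X {4,6,7,9}->{6,7,9}
pass 2: X {6,7,9}->{7}
pass 3: no change
Fixpoint after 3 passes: D(X) = {7}

Answer: {7}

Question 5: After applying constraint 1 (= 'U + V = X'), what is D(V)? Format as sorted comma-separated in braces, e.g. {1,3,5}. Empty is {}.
Constraint 1 (U + V = X) on D(U)={3,4,5,6,8,9} D(V)={3,4,7,8,9} D(X)={4,6,7,9}: U {3,4,5,6,8,9}->{3,4,5,6}; V {3,4,7,8,9}->{3,4}; X {4,6,7,9}->{6,7,9}
So after constraint 1: D(V) = {3,4}

Answer: {3,4}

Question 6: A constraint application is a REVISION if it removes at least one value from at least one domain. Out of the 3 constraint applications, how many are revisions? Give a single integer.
Answer: 2

Derivation:
Constraint 1 (U + V = X) on D(U)={3,4,5,6,8,9} D(V)={3,4,7,8,9} D(X)={4,6,7,9}: U {3,4,5,6,8,9}->{3,4,5,6}; V {3,4,7,8,9}->{3,4}; X {4,6,7,9}->{6,7,9} => REVISION
Constraint 2 (X != V) on D(X)={6,7,9} D(V)={3,4}: no change => not a revision
Constraint 3 (U < V) on D(U)={3,4,5,6} D(V)={3,4}: U {3,4,5,6}->{3}; V {3,4}->{4} => REVISION
Total revisions = 2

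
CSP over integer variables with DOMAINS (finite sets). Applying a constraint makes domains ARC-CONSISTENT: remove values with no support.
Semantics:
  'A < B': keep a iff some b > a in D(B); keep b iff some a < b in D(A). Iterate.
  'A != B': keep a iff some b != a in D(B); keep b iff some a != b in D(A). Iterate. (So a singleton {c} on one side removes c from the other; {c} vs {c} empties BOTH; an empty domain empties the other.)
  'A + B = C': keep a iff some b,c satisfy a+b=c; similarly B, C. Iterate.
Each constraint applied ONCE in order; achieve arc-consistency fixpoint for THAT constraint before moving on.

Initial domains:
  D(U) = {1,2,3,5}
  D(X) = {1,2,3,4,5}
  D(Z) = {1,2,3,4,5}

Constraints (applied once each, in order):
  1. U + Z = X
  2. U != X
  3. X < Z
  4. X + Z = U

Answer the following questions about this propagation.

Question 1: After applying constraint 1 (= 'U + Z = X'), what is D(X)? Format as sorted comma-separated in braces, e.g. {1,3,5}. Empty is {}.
Constraint 1 (U + Z = X) on D(U)={1,2,3,5} D(Z)={1,2,3,4,5} D(X)={1,2,3,4,5}: U {1,2,3,5}->{1,2,3}; Z {1,2,3,4,5}->{1,2,3,4}; X {1,2,3,4,5}->{2,3,4,5}
So after constraint 1: D(X) = {2,3,4,5}

Answer: {2,3,4,5}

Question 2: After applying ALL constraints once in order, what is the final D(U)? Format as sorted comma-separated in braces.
Answer: {}

Derivation:
Constraint 1 (U + Z = X) on D(U)={1,2,3,5} D(Z)={1,2,3,4,5} D(X)={1,2,3,4,5}: U {1,2,3,5}->{1,2,3}; Z {1,2,3,4,5}->{1,2,3,4}; X {1,2,3,4,5}->{2,3,4,5}
Constraint 2 (U != X) on D(U)={1,2,3} D(X)={2,3,4,5}: no change
Constraint 3 (X < Z) on D(X)={2,3,4,5} D(Z)={1,2,3,4}: X {2,3,4,5}->{2,3}; Z {1,2,3,4}->{3,4}
Constraint 4 (X + Z = U) on D(X)={2,3} D(Z)={3,4} D(U)={1,2,3}: X {2,3}->{}; Z {3,4}->{}; U {1,2,3}->{}
So after all 4 constraints: D(U) = {}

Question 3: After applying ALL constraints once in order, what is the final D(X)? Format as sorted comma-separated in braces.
Answer: {}

Derivation:
Constraint 1 (U + Z = X) on D(U)={1,2,3,5} D(Z)={1,2,3,4,5} D(X)={1,2,3,4,5}: U {1,2,3,5}->{1,2,3}; Z {1,2,3,4,5}->{1,2,3,4}; X {1,2,3,4,5}->{2,3,4,5}
Constraint 2 (U != X) on D(U)={1,2,3} D(X)={2,3,4,5}: no change
Constraint 3 (X < Z) on D(X)={2,3,4,5} D(Z)={1,2,3,4}: X {2,3,4,5}->{2,3}; Z {1,2,3,4}->{3,4}
Constraint 4 (X + Z = U) on D(X)={2,3} D(Z)={3,4} D(U)={1,2,3}: X {2,3}->{}; Z {3,4}->{}; U {1,2,3}->{}
So after all 4 constraints: D(X) = {}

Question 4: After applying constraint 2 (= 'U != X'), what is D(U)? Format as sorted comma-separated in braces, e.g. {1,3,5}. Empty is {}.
Answer: {1,2,3}

Derivation:
Constraint 1 (U + Z = X) on D(U)={1,2,3,5} D(Z)={1,2,3,4,5} D(X)={1,2,3,4,5}: U {1,2,3,5}->{1,2,3}; Z {1,2,3,4,5}->{1,2,3,4}; X {1,2,3,4,5}->{2,3,4,5}
Constraint 2 (U != X) on D(U)={1,2,3} D(X)={2,3,4,5}: no change
So after constraint 2: D(U) = {1,2,3}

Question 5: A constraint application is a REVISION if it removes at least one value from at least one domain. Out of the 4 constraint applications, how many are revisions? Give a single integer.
Constraint 1 (U + Z = X) on D(U)={1,2,3,5} D(Z)={1,2,3,4,5} D(X)={1,2,3,4,5}: U {1,2,3,5}->{1,2,3}; Z {1,2,3,4,5}->{1,2,3,4}; X {1,2,3,4,5}->{2,3,4,5} => REVISION
Constraint 2 (U != X) on D(U)={1,2,3} D(X)={2,3,4,5}: no change => not a revision
Constraint 3 (X < Z) on D(X)={2,3,4,5} D(Z)={1,2,3,4}: X {2,3,4,5}->{2,3}; Z {1,2,3,4}->{3,4} => REVISION
Constraint 4 (X + Z = U) on D(X)={2,3} D(Z)={3,4} D(U)={1,2,3}: X {2,3}->{}; Z {3,4}->{}; U {1,2,3}->{} => REVISION
Total revisions = 3

Answer: 3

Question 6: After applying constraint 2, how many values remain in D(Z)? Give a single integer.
Constraint 1 (U + Z = X) on D(U)={1,2,3,5} D(Z)={1,2,3,4,5} D(X)={1,2,3,4,5}: U {1,2,3,5}->{1,2,3}; Z {1,2,3,4,5}->{1,2,3,4}; X {1,2,3,4,5}->{2,3,4,5}
Constraint 2 (U != X) on D(U)={1,2,3} D(X)={2,3,4,5}: no change
So after constraint 2: D(Z)={1,2,3,4}, size = 4

Answer: 4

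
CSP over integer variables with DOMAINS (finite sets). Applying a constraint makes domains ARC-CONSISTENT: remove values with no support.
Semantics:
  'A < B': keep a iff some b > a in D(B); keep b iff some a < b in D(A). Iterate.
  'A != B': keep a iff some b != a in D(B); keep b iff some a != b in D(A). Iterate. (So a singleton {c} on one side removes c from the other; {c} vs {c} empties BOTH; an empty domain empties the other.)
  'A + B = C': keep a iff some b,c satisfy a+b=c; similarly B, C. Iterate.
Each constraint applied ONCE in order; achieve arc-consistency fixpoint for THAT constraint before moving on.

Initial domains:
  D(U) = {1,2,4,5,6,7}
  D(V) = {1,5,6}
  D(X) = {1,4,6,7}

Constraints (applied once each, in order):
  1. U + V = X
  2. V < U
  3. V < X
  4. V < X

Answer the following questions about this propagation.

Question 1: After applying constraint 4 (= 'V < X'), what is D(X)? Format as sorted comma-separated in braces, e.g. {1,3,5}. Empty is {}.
Answer: {6,7}

Derivation:
Constraint 1 (U + V = X) on D(U)={1,2,4,5,6,7} D(V)={1,5,6} D(X)={1,4,6,7}: U {1,2,4,5,6,7}->{1,2,5,6}; X {1,4,6,7}->{6,7}
Constraint 2 (V < U) on D(V)={1,5,6} D(U)={1,2,5,6}: V {1,5,6}->{1,5}; U {1,2,5,6}->{2,5,6}
Constraint 3 (V < X) on D(V)={1,5} D(X)={6,7}: no change
Constraint 4 (V < X) on D(V)={1,5} D(X)={6,7}: no change
So after constraint 4: D(X) = {6,7}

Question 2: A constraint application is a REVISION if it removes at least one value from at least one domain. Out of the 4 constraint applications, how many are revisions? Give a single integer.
Constraint 1 (U + V = X) on D(U)={1,2,4,5,6,7} D(V)={1,5,6} D(X)={1,4,6,7}: U {1,2,4,5,6,7}->{1,2,5,6}; X {1,4,6,7}->{6,7} => REVISION
Constraint 2 (V < U) on D(V)={1,5,6} D(U)={1,2,5,6}: V {1,5,6}->{1,5}; U {1,2,5,6}->{2,5,6} => REVISION
Constraint 3 (V < X) on D(V)={1,5} D(X)={6,7}: no change => not a revision
Constraint 4 (V < X) on D(V)={1,5} D(X)={6,7}: no change => not a revision
Total revisions = 2

Answer: 2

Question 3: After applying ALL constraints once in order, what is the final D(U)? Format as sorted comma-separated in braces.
Answer: {2,5,6}

Derivation:
Constraint 1 (U + V = X) on D(U)={1,2,4,5,6,7} D(V)={1,5,6} D(X)={1,4,6,7}: U {1,2,4,5,6,7}->{1,2,5,6}; X {1,4,6,7}->{6,7}
Constraint 2 (V < U) on D(V)={1,5,6} D(U)={1,2,5,6}: V {1,5,6}->{1,5}; U {1,2,5,6}->{2,5,6}
Constraint 3 (V < X) on D(V)={1,5} D(X)={6,7}: no change
Constraint 4 (V < X) on D(V)={1,5} D(X)={6,7}: no change
So after all 4 constraints: D(U) = {2,5,6}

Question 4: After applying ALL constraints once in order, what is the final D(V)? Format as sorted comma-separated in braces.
Answer: {1,5}

Derivation:
Constraint 1 (U + V = X) on D(U)={1,2,4,5,6,7} D(V)={1,5,6} D(X)={1,4,6,7}: U {1,2,4,5,6,7}->{1,2,5,6}; X {1,4,6,7}->{6,7}
Constraint 2 (V < U) on D(V)={1,5,6} D(U)={1,2,5,6}: V {1,5,6}->{1,5}; U {1,2,5,6}->{2,5,6}
Constraint 3 (V < X) on D(V)={1,5} D(X)={6,7}: no change
Constraint 4 (V < X) on D(V)={1,5} D(X)={6,7}: no change
So after all 4 constraints: D(V) = {1,5}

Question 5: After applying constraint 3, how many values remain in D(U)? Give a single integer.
Answer: 3

Derivation:
Constraint 1 (U + V = X) on D(U)={1,2,4,5,6,7} D(V)={1,5,6} D(X)={1,4,6,7}: U {1,2,4,5,6,7}->{1,2,5,6}; X {1,4,6,7}->{6,7}
Constraint 2 (V < U) on D(V)={1,5,6} D(U)={1,2,5,6}: V {1,5,6}->{1,5}; U {1,2,5,6}->{2,5,6}
Constraint 3 (V < X) on D(V)={1,5} D(X)={6,7}: no change
So after constraint 3: D(U)={2,5,6}, size = 3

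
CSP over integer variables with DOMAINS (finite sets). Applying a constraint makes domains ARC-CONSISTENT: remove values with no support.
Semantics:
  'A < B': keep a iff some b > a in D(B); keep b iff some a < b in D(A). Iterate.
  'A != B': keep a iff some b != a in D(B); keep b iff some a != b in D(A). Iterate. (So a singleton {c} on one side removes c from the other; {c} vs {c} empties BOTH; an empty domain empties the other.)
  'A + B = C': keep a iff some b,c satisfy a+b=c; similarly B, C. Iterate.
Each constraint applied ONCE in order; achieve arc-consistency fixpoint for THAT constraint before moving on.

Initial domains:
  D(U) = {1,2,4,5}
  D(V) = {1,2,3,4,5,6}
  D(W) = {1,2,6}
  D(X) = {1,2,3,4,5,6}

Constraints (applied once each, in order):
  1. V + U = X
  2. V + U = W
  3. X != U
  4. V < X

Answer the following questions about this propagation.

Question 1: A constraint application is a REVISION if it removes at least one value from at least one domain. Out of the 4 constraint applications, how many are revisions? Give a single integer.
Constraint 1 (V + U = X) on D(V)={1,2,3,4,5,6} D(U)={1,2,4,5} D(X)={1,2,3,4,5,6}: V {1,2,3,4,5,6}->{1,2,3,4,5}; X {1,2,3,4,5,6}->{2,3,4,5,6} => REVISION
Constraint 2 (V + U = W) on D(V)={1,2,3,4,5} D(U)={1,2,4,5} D(W)={1,2,6}: V {1,2,3,4,5}->{1,2,4,5}; W {1,2,6}->{2,6} => REVISION
Constraint 3 (X != U) on D(X)={2,3,4,5,6} D(U)={1,2,4,5}: no change => not a revision
Constraint 4 (V < X) on D(V)={1,2,4,5} D(X)={2,3,4,5,6}: no change => not a revision
Total revisions = 2

Answer: 2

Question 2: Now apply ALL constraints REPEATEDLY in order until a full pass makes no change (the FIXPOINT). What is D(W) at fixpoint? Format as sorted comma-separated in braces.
pass 0 (initial): D(W)={1,2,6}
pass 1: V {1,2,3,4,5,6}->{1,2,4,5}; W {1,2,6}->{2,6}; X {1,2,3,4,5,6}->{2,3,4,5,6}
pass 2: no change
Fixpoint after 2 passes: D(W) = {2,6}

Answer: {2,6}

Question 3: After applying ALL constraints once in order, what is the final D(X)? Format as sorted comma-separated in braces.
Answer: {2,3,4,5,6}

Derivation:
Constraint 1 (V + U = X) on D(V)={1,2,3,4,5,6} D(U)={1,2,4,5} D(X)={1,2,3,4,5,6}: V {1,2,3,4,5,6}->{1,2,3,4,5}; X {1,2,3,4,5,6}->{2,3,4,5,6}
Constraint 2 (V + U = W) on D(V)={1,2,3,4,5} D(U)={1,2,4,5} D(W)={1,2,6}: V {1,2,3,4,5}->{1,2,4,5}; W {1,2,6}->{2,6}
Constraint 3 (X != U) on D(X)={2,3,4,5,6} D(U)={1,2,4,5}: no change
Constraint 4 (V < X) on D(V)={1,2,4,5} D(X)={2,3,4,5,6}: no change
So after all 4 constraints: D(X) = {2,3,4,5,6}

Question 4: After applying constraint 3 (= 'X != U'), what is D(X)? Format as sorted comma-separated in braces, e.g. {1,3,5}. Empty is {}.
Constraint 1 (V + U = X) on D(V)={1,2,3,4,5,6} D(U)={1,2,4,5} D(X)={1,2,3,4,5,6}: V {1,2,3,4,5,6}->{1,2,3,4,5}; X {1,2,3,4,5,6}->{2,3,4,5,6}
Constraint 2 (V + U = W) on D(V)={1,2,3,4,5} D(U)={1,2,4,5} D(W)={1,2,6}: V {1,2,3,4,5}->{1,2,4,5}; W {1,2,6}->{2,6}
Constraint 3 (X != U) on D(X)={2,3,4,5,6} D(U)={1,2,4,5}: no change
So after constraint 3: D(X) = {2,3,4,5,6}

Answer: {2,3,4,5,6}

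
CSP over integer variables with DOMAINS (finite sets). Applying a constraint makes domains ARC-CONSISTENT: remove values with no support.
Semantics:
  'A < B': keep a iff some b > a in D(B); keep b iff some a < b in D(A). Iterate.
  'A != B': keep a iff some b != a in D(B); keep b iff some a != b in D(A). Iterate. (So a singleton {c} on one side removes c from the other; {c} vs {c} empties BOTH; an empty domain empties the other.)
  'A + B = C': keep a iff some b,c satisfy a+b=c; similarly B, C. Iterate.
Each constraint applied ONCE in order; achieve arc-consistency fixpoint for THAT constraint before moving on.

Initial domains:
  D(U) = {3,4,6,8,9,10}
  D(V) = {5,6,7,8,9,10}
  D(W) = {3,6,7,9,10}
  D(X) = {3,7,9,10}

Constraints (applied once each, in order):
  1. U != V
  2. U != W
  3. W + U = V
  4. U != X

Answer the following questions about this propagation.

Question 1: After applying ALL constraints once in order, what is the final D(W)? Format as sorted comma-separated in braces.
Constraint 1 (U != V) on D(U)={3,4,6,8,9,10} D(V)={5,6,7,8,9,10}: no change
Constraint 2 (U != W) on D(U)={3,4,6,8,9,10} D(W)={3,6,7,9,10}: no change
Constraint 3 (W + U = V) on D(W)={3,6,7,9,10} D(U)={3,4,6,8,9,10} D(V)={5,6,7,8,9,10}: W {3,6,7,9,10}->{3,6,7}; U {3,4,6,8,9,10}->{3,4,6}; V {5,6,7,8,9,10}->{6,7,9,10}
Constraint 4 (U != X) on D(U)={3,4,6} D(X)={3,7,9,10}: no change
So after all 4 constraints: D(W) = {3,6,7}

Answer: {3,6,7}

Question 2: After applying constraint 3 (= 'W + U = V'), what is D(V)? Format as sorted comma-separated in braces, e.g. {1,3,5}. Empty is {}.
Answer: {6,7,9,10}

Derivation:
Constraint 1 (U != V) on D(U)={3,4,6,8,9,10} D(V)={5,6,7,8,9,10}: no change
Constraint 2 (U != W) on D(U)={3,4,6,8,9,10} D(W)={3,6,7,9,10}: no change
Constraint 3 (W + U = V) on D(W)={3,6,7,9,10} D(U)={3,4,6,8,9,10} D(V)={5,6,7,8,9,10}: W {3,6,7,9,10}->{3,6,7}; U {3,4,6,8,9,10}->{3,4,6}; V {5,6,7,8,9,10}->{6,7,9,10}
So after constraint 3: D(V) = {6,7,9,10}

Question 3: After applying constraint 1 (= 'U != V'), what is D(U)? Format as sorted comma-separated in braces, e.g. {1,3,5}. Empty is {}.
Constraint 1 (U != V) on D(U)={3,4,6,8,9,10} D(V)={5,6,7,8,9,10}: no change
So after constraint 1: D(U) = {3,4,6,8,9,10}

Answer: {3,4,6,8,9,10}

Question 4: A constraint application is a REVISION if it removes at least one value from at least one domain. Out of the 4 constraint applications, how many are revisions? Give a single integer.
Answer: 1

Derivation:
Constraint 1 (U != V) on D(U)={3,4,6,8,9,10} D(V)={5,6,7,8,9,10}: no change => not a revision
Constraint 2 (U != W) on D(U)={3,4,6,8,9,10} D(W)={3,6,7,9,10}: no change => not a revision
Constraint 3 (W + U = V) on D(W)={3,6,7,9,10} D(U)={3,4,6,8,9,10} D(V)={5,6,7,8,9,10}: W {3,6,7,9,10}->{3,6,7}; U {3,4,6,8,9,10}->{3,4,6}; V {5,6,7,8,9,10}->{6,7,9,10} => REVISION
Constraint 4 (U != X) on D(U)={3,4,6} D(X)={3,7,9,10}: no change => not a revision
Total revisions = 1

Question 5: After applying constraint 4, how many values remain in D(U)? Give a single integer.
Constraint 1 (U != V) on D(U)={3,4,6,8,9,10} D(V)={5,6,7,8,9,10}: no change
Constraint 2 (U != W) on D(U)={3,4,6,8,9,10} D(W)={3,6,7,9,10}: no change
Constraint 3 (W + U = V) on D(W)={3,6,7,9,10} D(U)={3,4,6,8,9,10} D(V)={5,6,7,8,9,10}: W {3,6,7,9,10}->{3,6,7}; U {3,4,6,8,9,10}->{3,4,6}; V {5,6,7,8,9,10}->{6,7,9,10}
Constraint 4 (U != X) on D(U)={3,4,6} D(X)={3,7,9,10}: no change
So after constraint 4: D(U)={3,4,6}, size = 3

Answer: 3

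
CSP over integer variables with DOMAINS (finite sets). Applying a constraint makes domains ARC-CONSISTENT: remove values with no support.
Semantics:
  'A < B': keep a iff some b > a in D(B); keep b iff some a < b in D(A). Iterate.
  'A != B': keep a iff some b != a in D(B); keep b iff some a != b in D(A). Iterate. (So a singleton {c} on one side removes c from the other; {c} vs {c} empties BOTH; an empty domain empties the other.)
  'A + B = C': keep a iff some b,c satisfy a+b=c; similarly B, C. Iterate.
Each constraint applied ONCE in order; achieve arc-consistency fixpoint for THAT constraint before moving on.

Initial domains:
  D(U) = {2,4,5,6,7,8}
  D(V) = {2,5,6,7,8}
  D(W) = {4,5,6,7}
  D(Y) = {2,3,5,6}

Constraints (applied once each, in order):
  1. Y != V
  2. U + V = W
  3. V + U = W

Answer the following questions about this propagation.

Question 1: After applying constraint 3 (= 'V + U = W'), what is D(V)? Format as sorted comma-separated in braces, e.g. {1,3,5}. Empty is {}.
Answer: {2,5}

Derivation:
Constraint 1 (Y != V) on D(Y)={2,3,5,6} D(V)={2,5,6,7,8}: no change
Constraint 2 (U + V = W) on D(U)={2,4,5,6,7,8} D(V)={2,5,6,7,8} D(W)={4,5,6,7}: U {2,4,5,6,7,8}->{2,4,5}; V {2,5,6,7,8}->{2,5}; W {4,5,6,7}->{4,6,7}
Constraint 3 (V + U = W) on D(V)={2,5} D(U)={2,4,5} D(W)={4,6,7}: no change
So after constraint 3: D(V) = {2,5}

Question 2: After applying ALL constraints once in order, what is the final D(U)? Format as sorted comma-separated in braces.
Answer: {2,4,5}

Derivation:
Constraint 1 (Y != V) on D(Y)={2,3,5,6} D(V)={2,5,6,7,8}: no change
Constraint 2 (U + V = W) on D(U)={2,4,5,6,7,8} D(V)={2,5,6,7,8} D(W)={4,5,6,7}: U {2,4,5,6,7,8}->{2,4,5}; V {2,5,6,7,8}->{2,5}; W {4,5,6,7}->{4,6,7}
Constraint 3 (V + U = W) on D(V)={2,5} D(U)={2,4,5} D(W)={4,6,7}: no change
So after all 3 constraints: D(U) = {2,4,5}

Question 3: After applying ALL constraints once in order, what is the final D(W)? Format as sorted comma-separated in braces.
Constraint 1 (Y != V) on D(Y)={2,3,5,6} D(V)={2,5,6,7,8}: no change
Constraint 2 (U + V = W) on D(U)={2,4,5,6,7,8} D(V)={2,5,6,7,8} D(W)={4,5,6,7}: U {2,4,5,6,7,8}->{2,4,5}; V {2,5,6,7,8}->{2,5}; W {4,5,6,7}->{4,6,7}
Constraint 3 (V + U = W) on D(V)={2,5} D(U)={2,4,5} D(W)={4,6,7}: no change
So after all 3 constraints: D(W) = {4,6,7}

Answer: {4,6,7}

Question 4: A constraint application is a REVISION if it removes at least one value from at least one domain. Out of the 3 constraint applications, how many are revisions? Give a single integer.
Constraint 1 (Y != V) on D(Y)={2,3,5,6} D(V)={2,5,6,7,8}: no change => not a revision
Constraint 2 (U + V = W) on D(U)={2,4,5,6,7,8} D(V)={2,5,6,7,8} D(W)={4,5,6,7}: U {2,4,5,6,7,8}->{2,4,5}; V {2,5,6,7,8}->{2,5}; W {4,5,6,7}->{4,6,7} => REVISION
Constraint 3 (V + U = W) on D(V)={2,5} D(U)={2,4,5} D(W)={4,6,7}: no change => not a revision
Total revisions = 1

Answer: 1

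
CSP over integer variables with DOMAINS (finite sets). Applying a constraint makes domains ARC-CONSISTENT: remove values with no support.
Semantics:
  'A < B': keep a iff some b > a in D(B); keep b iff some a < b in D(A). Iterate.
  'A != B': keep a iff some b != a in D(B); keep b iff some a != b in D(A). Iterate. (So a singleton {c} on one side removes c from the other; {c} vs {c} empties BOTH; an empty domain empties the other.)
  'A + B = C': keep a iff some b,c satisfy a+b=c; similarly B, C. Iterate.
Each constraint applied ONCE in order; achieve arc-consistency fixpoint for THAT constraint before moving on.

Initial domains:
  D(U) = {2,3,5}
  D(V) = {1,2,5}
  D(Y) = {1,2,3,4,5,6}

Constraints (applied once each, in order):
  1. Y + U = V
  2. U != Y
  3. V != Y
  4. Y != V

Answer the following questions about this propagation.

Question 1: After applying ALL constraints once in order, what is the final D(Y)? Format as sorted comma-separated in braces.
Answer: {2,3}

Derivation:
Constraint 1 (Y + U = V) on D(Y)={1,2,3,4,5,6} D(U)={2,3,5} D(V)={1,2,5}: Y {1,2,3,4,5,6}->{2,3}; U {2,3,5}->{2,3}; V {1,2,5}->{5}
Constraint 2 (U != Y) on D(U)={2,3} D(Y)={2,3}: no change
Constraint 3 (V != Y) on D(V)={5} D(Y)={2,3}: no change
Constraint 4 (Y != V) on D(Y)={2,3} D(V)={5}: no change
So after all 4 constraints: D(Y) = {2,3}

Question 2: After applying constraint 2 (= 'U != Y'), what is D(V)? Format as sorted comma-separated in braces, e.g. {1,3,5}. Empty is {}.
Answer: {5}

Derivation:
Constraint 1 (Y + U = V) on D(Y)={1,2,3,4,5,6} D(U)={2,3,5} D(V)={1,2,5}: Y {1,2,3,4,5,6}->{2,3}; U {2,3,5}->{2,3}; V {1,2,5}->{5}
Constraint 2 (U != Y) on D(U)={2,3} D(Y)={2,3}: no change
So after constraint 2: D(V) = {5}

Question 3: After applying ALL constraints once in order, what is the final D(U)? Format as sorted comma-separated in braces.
Answer: {2,3}

Derivation:
Constraint 1 (Y + U = V) on D(Y)={1,2,3,4,5,6} D(U)={2,3,5} D(V)={1,2,5}: Y {1,2,3,4,5,6}->{2,3}; U {2,3,5}->{2,3}; V {1,2,5}->{5}
Constraint 2 (U != Y) on D(U)={2,3} D(Y)={2,3}: no change
Constraint 3 (V != Y) on D(V)={5} D(Y)={2,3}: no change
Constraint 4 (Y != V) on D(Y)={2,3} D(V)={5}: no change
So after all 4 constraints: D(U) = {2,3}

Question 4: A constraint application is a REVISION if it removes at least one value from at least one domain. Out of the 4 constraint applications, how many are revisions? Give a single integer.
Constraint 1 (Y + U = V) on D(Y)={1,2,3,4,5,6} D(U)={2,3,5} D(V)={1,2,5}: Y {1,2,3,4,5,6}->{2,3}; U {2,3,5}->{2,3}; V {1,2,5}->{5} => REVISION
Constraint 2 (U != Y) on D(U)={2,3} D(Y)={2,3}: no change => not a revision
Constraint 3 (V != Y) on D(V)={5} D(Y)={2,3}: no change => not a revision
Constraint 4 (Y != V) on D(Y)={2,3} D(V)={5}: no change => not a revision
Total revisions = 1

Answer: 1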